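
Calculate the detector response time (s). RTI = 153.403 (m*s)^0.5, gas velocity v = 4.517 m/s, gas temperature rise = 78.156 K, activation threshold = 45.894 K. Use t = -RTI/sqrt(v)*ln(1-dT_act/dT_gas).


dT_act/dT_gas = 0.58721
ln(1 - 0.58721) = -0.88482
t = -153.403 / sqrt(4.517) * -0.88482 = 63.865 s

63.865 s


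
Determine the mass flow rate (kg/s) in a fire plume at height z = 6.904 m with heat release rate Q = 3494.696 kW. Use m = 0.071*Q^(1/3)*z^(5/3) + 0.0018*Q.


Q^(1/3) = 15.175
z^(5/3) = 25.032
First term = 0.071 * 15.175 * 25.032 = 26.971
Second term = 0.0018 * 3494.696 = 6.2905
m = 33.261 kg/s

33.261 kg/s


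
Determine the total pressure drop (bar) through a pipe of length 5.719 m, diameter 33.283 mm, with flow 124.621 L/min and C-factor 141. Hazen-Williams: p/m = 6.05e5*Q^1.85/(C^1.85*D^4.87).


Q^1.85 = 7530.8
C^1.85 = 9463.6
D^4.87 = 2.5895e+07
p/m = 0.018592 bar/m
p_total = 0.018592 * 5.719 = 0.10633 bar

0.10633 bar


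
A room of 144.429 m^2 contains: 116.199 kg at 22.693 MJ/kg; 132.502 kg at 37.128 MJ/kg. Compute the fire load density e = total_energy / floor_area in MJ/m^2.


Total energy = 116.199*22.693 + 132.502*37.128
= 2636.904 + 4919.534
= 7556.438 MJ
e = 7556.438 / 144.429 = 52.319 MJ/m^2

52.319 MJ/m^2


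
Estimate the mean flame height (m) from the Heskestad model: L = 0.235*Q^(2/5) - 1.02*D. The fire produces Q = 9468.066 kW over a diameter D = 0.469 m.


Q^(2/5) = 38.950
0.235 * Q^(2/5) = 9.1532
1.02 * D = 0.47838
L = 8.6748 m

8.6748 m


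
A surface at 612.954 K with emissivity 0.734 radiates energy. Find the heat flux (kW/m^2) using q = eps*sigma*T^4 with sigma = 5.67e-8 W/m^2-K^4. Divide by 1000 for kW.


T^4 = 1.4116e+11
q = 0.734 * 5.67e-8 * 1.4116e+11 / 1000 = 5.8748 kW/m^2

5.8748 kW/m^2


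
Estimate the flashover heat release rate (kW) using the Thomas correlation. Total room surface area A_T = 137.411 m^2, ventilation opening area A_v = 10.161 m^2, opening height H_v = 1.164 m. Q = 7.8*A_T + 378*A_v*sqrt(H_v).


7.8*A_T = 1071.8
sqrt(H_v) = 1.0789
378*A_v*sqrt(H_v) = 4143.9
Q = 1071.8 + 4143.9 = 5215.7 kW

5215.7 kW


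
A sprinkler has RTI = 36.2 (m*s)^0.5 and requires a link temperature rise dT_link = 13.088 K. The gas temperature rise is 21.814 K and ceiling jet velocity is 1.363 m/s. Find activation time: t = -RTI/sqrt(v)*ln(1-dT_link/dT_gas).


dT_link/dT_gas = 0.59998
ln(1 - 0.59998) = -0.91624
t = -36.2 / sqrt(1.363) * -0.91624 = 28.410 s

28.410 s


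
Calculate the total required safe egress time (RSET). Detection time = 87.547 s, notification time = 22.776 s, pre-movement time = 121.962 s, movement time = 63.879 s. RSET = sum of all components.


Total = 87.547 + 22.776 + 121.962 + 63.879 = 296.164 s

296.164 s


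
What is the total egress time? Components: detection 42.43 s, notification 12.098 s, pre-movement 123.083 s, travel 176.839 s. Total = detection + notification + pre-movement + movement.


Total = 42.43 + 12.098 + 123.083 + 176.839 = 354.45 s

354.45 s


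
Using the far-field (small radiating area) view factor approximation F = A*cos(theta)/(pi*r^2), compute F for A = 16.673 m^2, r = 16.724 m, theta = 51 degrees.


cos(51 deg) = 0.62932
pi*r^2 = 878.68
F = 16.673 * 0.62932 / 878.68 = 0.011941

0.011941


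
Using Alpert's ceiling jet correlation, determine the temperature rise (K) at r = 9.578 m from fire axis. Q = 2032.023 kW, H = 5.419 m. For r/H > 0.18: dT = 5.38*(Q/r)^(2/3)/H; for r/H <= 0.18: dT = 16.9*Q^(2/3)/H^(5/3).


r/H = 9.578 / 5.419 = 1.7675
r/H > 0.18, so dT = 5.38*(Q/r)^(2/3)/H
Q/r = 212.16
(Q/r)^(2/3) = 35.572
dT = 5.38 * 35.572 / 5.419 = 35.316 K

35.316 K


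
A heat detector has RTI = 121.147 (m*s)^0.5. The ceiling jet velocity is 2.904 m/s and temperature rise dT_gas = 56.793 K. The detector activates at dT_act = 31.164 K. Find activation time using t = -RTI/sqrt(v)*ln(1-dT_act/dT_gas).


dT_act/dT_gas = 0.54873
ln(1 - 0.54873) = -0.79569
t = -121.147 / sqrt(2.904) * -0.79569 = 56.566 s

56.566 s


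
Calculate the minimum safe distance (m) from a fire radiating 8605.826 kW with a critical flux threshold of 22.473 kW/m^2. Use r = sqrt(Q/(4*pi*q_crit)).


4*pi*q_crit = 282.40
Q/(4*pi*q_crit) = 30.473
r = sqrt(30.473) = 5.5203 m

5.5203 m


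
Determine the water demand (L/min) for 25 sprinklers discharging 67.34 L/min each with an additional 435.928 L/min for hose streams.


Sprinkler demand = 25 * 67.34 = 1683.5 L/min
Total = 1683.5 + 435.928 = 2119.428 L/min

2119.428 L/min


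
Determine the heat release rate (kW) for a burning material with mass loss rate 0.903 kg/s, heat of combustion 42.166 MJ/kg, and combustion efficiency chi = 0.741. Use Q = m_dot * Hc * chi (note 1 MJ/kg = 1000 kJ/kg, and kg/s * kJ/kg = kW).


Hc = 42.166 MJ/kg = 42.166 * 1000 kJ/kg = 42166 kJ/kg
Q = 0.903 kg/s * 42166 kJ/kg * 0.741 = 28214 kW

28214 kW


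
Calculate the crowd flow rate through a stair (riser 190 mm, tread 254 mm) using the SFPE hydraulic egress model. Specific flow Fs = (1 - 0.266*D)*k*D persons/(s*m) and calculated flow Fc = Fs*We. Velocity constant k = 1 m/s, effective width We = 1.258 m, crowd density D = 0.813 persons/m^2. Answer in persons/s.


1 - 0.266*D = 1 - 0.266*0.813 = 0.78374
Fs = 0.78374 * 1 * 0.813 = 0.63718 persons/(s*m)
Fc = 0.63718 * 1.258 = 0.80158 persons/s

0.80158 persons/s


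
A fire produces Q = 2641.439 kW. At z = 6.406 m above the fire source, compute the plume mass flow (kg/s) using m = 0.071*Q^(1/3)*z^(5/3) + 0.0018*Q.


Q^(1/3) = 13.823
z^(5/3) = 22.096
First term = 0.071 * 13.823 * 22.096 = 21.686
Second term = 0.0018 * 2641.439 = 4.7546
m = 26.441 kg/s

26.441 kg/s


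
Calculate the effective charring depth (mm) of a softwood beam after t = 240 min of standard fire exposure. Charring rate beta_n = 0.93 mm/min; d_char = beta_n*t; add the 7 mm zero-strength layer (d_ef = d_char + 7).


d_char = 0.93 * 240 = 223.2 mm
d_ef = 223.2 + 1.0*7 = 230.2 mm

230.2 mm


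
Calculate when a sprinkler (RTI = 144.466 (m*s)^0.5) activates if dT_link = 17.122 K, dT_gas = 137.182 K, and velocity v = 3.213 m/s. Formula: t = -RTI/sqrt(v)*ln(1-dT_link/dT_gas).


dT_link/dT_gas = 0.12481
ln(1 - 0.12481) = -0.13332
t = -144.466 / sqrt(3.213) * -0.13332 = 10.745 s

10.745 s


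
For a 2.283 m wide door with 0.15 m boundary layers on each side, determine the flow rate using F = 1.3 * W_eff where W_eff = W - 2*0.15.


W_eff = 2.283 - 0.30 = 1.983 m
F = 1.3 * 1.983 = 2.5779 persons/s

2.5779 persons/s


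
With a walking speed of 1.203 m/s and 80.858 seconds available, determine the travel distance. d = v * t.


d = 1.203 * 80.858 = 97.272 m

97.272 m


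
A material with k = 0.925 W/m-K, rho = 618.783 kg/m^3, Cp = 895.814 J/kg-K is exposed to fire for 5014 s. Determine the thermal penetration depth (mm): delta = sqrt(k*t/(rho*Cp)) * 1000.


alpha = 0.925 / (618.783 * 895.814) = 1.6687e-06 m^2/s
alpha * t = 0.0083670
delta = sqrt(0.0083670) * 1000 = 91.471 mm

91.471 mm


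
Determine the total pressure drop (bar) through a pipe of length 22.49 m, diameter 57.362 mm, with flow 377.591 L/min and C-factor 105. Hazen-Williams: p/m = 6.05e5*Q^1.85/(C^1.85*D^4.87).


Q^1.85 = 58545
C^1.85 = 5485.3
D^4.87 = 3.6686e+08
p/m = 0.017601 bar/m
p_total = 0.017601 * 22.49 = 0.39585 bar

0.39585 bar


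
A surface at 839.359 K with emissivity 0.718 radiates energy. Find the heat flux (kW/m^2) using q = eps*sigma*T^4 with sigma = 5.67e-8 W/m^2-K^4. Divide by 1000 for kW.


T^4 = 4.9635e+11
q = 0.718 * 5.67e-8 * 4.9635e+11 / 1000 = 20.207 kW/m^2

20.207 kW/m^2


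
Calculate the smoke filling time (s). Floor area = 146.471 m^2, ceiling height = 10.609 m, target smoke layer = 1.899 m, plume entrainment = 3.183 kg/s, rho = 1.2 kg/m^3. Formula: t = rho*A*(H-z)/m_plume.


H - z = 8.71 m
t = 1.2 * 146.471 * 8.71 / 3.183 = 480.97 s

480.97 s


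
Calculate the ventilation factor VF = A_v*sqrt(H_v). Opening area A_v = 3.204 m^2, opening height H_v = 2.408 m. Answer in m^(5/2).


sqrt(H_v) = 1.5518
VF = 3.204 * 1.5518 = 4.9719 m^(5/2)

4.9719 m^(5/2)


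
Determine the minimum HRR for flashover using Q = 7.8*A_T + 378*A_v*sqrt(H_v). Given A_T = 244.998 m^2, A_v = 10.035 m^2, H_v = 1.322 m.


7.8*A_T = 1911.0
sqrt(H_v) = 1.1498
378*A_v*sqrt(H_v) = 4361.4
Q = 1911.0 + 4361.4 = 6272.4 kW

6272.4 kW


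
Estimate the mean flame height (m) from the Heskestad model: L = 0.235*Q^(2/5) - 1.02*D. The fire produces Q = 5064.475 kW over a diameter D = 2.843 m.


Q^(2/5) = 30.326
0.235 * Q^(2/5) = 7.1266
1.02 * D = 2.8999
L = 4.2267 m

4.2267 m


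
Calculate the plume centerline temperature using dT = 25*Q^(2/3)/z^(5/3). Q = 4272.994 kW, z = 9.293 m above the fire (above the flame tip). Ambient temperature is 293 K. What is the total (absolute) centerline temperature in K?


Q^(2/3) = 263.32
z^(5/3) = 41.076
dT = 25 * 263.32 / 41.076 = 160.26 K
T = 293 + 160.26 = 453.26 K

453.26 K


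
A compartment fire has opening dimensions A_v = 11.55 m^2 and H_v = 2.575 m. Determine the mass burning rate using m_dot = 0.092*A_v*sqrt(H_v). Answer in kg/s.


sqrt(H_v) = 1.6047
m_dot = 0.092 * 11.55 * 1.6047 = 1.7051 kg/s

1.7051 kg/s


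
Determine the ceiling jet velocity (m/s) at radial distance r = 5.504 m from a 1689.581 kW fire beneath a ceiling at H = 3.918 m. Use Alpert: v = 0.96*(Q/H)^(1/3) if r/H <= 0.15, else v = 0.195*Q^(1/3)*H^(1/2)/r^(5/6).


r/H = 5.504 / 3.918 = 1.4048
r/H > 0.15, so v = 0.195*Q^(1/3)*H^(1/2)/r^(5/6)
Q^(1/3) = 11.910
H^(1/2) = 1.9794
r^(5/6) = 4.1422
v = 0.195 * 11.910 * 1.9794 / 4.1422 = 1.1098 m/s

1.1098 m/s


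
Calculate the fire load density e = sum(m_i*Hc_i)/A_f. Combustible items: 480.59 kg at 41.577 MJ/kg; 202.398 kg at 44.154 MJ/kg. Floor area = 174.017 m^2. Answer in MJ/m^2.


Total energy = 480.59*41.577 + 202.398*44.154
= 19981.49 + 8936.681
= 28918.17 MJ
e = 28918.17 / 174.017 = 166.18 MJ/m^2

166.18 MJ/m^2


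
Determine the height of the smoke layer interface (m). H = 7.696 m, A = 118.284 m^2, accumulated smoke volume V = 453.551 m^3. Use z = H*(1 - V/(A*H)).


V/(A*H) = 0.49824
1 - 0.49824 = 0.50176
z = 7.696 * 0.50176 = 3.8616 m

3.8616 m


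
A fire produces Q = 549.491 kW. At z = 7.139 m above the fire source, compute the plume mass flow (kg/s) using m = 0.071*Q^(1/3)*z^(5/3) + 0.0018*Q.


Q^(1/3) = 8.1907
z^(5/3) = 26.468
First term = 0.071 * 8.1907 * 26.468 = 15.392
Second term = 0.0018 * 549.491 = 0.98908
m = 16.382 kg/s

16.382 kg/s


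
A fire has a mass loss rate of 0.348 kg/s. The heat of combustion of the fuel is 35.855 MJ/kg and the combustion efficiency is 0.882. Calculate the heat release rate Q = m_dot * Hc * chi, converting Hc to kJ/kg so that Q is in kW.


Hc = 35.855 MJ/kg = 35.855 * 1000 kJ/kg = 35855 kJ/kg
Q = 0.348 kg/s * 35855 kJ/kg * 0.882 = 11005 kW

11005 kW


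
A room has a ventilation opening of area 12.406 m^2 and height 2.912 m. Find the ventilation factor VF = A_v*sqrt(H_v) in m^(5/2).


sqrt(H_v) = 1.7065
VF = 12.406 * 1.7065 = 21.170 m^(5/2)

21.170 m^(5/2)


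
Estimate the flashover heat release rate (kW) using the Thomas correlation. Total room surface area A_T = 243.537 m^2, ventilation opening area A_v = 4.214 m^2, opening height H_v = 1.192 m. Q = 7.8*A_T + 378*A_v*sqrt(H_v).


7.8*A_T = 1899.6
sqrt(H_v) = 1.0918
378*A_v*sqrt(H_v) = 1739.1
Q = 1899.6 + 1739.1 = 3638.7 kW

3638.7 kW


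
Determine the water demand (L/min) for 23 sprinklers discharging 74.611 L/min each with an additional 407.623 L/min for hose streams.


Sprinkler demand = 23 * 74.611 = 1716.053 L/min
Total = 1716.053 + 407.623 = 2123.676 L/min

2123.676 L/min


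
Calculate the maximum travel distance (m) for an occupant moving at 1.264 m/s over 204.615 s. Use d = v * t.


d = 1.264 * 204.615 = 258.63 m

258.63 m


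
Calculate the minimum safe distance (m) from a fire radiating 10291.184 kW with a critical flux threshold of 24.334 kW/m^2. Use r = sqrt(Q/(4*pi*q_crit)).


4*pi*q_crit = 305.79
Q/(4*pi*q_crit) = 33.654
r = sqrt(33.654) = 5.8012 m

5.8012 m


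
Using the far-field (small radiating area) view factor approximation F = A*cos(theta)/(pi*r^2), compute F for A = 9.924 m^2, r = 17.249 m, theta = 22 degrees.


cos(22 deg) = 0.92718
pi*r^2 = 934.71
F = 9.924 * 0.92718 / 934.71 = 0.0098441

0.0098441


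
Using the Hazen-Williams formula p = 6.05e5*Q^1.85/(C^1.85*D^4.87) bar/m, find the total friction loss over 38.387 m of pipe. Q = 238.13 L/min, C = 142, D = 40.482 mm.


Q^1.85 = 24952
C^1.85 = 9588.1
D^4.87 = 6.7199e+07
p/m = 0.023429 bar/m
p_total = 0.023429 * 38.387 = 0.89939 bar

0.89939 bar


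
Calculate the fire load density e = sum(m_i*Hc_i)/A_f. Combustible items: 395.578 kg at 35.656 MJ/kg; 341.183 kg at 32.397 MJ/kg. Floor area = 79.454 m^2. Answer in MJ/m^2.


Total energy = 395.578*35.656 + 341.183*32.397
= 14104.73 + 11053.31
= 25158.03 MJ
e = 25158.03 / 79.454 = 316.64 MJ/m^2

316.64 MJ/m^2


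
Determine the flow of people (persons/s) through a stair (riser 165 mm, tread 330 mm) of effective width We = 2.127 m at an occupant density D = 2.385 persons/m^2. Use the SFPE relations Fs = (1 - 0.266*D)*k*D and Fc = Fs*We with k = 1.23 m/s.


1 - 0.266*D = 1 - 0.266*2.385 = 0.36559
Fs = 0.36559 * 1.23 * 2.385 = 1.0725 persons/(s*m)
Fc = 1.0725 * 2.127 = 2.2812 persons/s

2.2812 persons/s


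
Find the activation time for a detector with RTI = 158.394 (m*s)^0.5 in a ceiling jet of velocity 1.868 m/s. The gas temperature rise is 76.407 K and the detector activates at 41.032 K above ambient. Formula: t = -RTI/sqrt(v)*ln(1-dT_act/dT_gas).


dT_act/dT_gas = 0.53702
ln(1 - 0.53702) = -0.77007
t = -158.394 / sqrt(1.868) * -0.77007 = 89.244 s

89.244 s


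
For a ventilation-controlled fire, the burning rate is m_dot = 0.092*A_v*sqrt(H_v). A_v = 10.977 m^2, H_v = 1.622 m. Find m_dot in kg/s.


sqrt(H_v) = 1.2736
m_dot = 0.092 * 10.977 * 1.2736 = 1.2862 kg/s

1.2862 kg/s


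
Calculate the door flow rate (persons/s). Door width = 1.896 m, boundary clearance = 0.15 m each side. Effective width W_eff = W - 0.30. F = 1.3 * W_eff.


W_eff = 1.896 - 0.30 = 1.596 m
F = 1.3 * 1.596 = 2.0748 persons/s

2.0748 persons/s


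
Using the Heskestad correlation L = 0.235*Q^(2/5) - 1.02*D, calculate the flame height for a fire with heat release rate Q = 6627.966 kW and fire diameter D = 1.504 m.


Q^(2/5) = 33.772
0.235 * Q^(2/5) = 7.9363
1.02 * D = 1.5341
L = 6.4023 m

6.4023 m


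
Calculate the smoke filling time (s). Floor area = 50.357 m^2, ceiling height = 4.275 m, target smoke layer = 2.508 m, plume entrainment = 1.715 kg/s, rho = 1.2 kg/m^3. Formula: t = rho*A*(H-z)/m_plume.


H - z = 1.767 m
t = 1.2 * 50.357 * 1.767 / 1.715 = 62.261 s

62.261 s


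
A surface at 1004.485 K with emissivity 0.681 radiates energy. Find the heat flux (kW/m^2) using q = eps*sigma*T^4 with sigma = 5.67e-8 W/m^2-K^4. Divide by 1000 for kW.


T^4 = 1.0181e+12
q = 0.681 * 5.67e-8 * 1.0181e+12 / 1000 = 39.310 kW/m^2

39.310 kW/m^2


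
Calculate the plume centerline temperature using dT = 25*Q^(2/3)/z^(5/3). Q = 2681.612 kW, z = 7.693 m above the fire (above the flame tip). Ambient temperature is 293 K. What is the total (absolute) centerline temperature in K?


Q^(2/3) = 193.02
z^(5/3) = 29.980
dT = 25 * 193.02 / 29.980 = 160.96 K
T = 293 + 160.96 = 453.96 K

453.96 K


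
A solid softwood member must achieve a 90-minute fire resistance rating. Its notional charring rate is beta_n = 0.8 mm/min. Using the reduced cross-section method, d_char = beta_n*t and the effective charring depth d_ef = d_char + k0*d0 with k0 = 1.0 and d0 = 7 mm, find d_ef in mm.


d_char = 0.8 * 90 = 72 mm
d_ef = 72 + 1.0*7 = 79 mm

79 mm


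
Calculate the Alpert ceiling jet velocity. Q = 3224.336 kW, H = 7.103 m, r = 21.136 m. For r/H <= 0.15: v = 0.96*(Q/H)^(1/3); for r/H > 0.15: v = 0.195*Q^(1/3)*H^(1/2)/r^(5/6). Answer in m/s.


r/H = 21.136 / 7.103 = 2.9756
r/H > 0.15, so v = 0.195*Q^(1/3)*H^(1/2)/r^(5/6)
Q^(1/3) = 14.773
H^(1/2) = 2.6651
r^(5/6) = 12.711
v = 0.195 * 14.773 * 2.6651 / 12.711 = 0.60402 m/s

0.60402 m/s


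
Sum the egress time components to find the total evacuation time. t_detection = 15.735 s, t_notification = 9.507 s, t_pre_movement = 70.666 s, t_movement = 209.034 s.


Total = 15.735 + 9.507 + 70.666 + 209.034 = 304.942 s

304.942 s


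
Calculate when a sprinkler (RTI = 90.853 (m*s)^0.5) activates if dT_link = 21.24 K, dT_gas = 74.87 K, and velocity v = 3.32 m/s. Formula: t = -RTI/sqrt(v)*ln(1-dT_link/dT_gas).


dT_link/dT_gas = 0.28369
ln(1 - 0.28369) = -0.33364
t = -90.853 / sqrt(3.32) * -0.33364 = 16.636 s

16.636 s


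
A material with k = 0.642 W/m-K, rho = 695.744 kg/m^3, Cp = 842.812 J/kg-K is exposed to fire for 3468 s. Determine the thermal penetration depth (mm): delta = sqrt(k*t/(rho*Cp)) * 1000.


alpha = 0.642 / (695.744 * 842.812) = 1.0949e-06 m^2/s
alpha * t = 0.0037969
delta = sqrt(0.0037969) * 1000 = 61.619 mm

61.619 mm


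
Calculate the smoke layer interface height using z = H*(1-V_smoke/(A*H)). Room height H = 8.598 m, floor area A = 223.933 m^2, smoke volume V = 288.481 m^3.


V/(A*H) = 0.14983
1 - 0.14983 = 0.85017
z = 8.598 * 0.85017 = 7.3098 m

7.3098 m


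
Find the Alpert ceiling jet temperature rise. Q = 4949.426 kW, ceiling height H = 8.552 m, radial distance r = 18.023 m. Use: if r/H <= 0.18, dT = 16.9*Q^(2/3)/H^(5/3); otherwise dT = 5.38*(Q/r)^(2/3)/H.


r/H = 18.023 / 8.552 = 2.1075
r/H > 0.18, so dT = 5.38*(Q/r)^(2/3)/H
Q/r = 274.62
(Q/r)^(2/3) = 42.249
dT = 5.38 * 42.249 / 8.552 = 26.579 K

26.579 K


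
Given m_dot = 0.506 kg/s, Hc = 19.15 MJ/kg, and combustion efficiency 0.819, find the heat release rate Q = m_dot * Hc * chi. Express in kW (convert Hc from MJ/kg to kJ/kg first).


Hc = 19.15 MJ/kg = 19.15 * 1000 kJ/kg = 19150 kJ/kg
Q = 0.506 kg/s * 19150 kJ/kg * 0.819 = 7936.0 kW

7936.0 kW


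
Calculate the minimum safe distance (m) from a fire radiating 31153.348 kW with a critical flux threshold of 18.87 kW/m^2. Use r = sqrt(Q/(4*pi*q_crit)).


4*pi*q_crit = 237.13
Q/(4*pi*q_crit) = 131.38
r = sqrt(131.38) = 11.462 m

11.462 m


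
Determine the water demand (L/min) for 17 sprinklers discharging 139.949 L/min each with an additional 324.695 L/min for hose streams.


Sprinkler demand = 17 * 139.949 = 2379.133 L/min
Total = 2379.133 + 324.695 = 2703.828 L/min

2703.828 L/min


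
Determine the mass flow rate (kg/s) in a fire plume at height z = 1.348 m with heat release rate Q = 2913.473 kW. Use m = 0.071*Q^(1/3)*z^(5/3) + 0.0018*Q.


Q^(1/3) = 14.282
z^(5/3) = 1.6449
First term = 0.071 * 14.282 * 1.6449 = 1.6681
Second term = 0.0018 * 2913.473 = 5.2443
m = 6.9123 kg/s

6.9123 kg/s


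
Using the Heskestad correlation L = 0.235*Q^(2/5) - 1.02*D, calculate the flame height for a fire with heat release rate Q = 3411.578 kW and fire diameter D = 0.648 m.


Q^(2/5) = 25.893
0.235 * Q^(2/5) = 6.0849
1.02 * D = 0.66096
L = 5.4239 m

5.4239 m


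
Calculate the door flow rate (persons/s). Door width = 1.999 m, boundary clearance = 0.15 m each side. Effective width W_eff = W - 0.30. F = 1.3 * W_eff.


W_eff = 1.999 - 0.30 = 1.699 m
F = 1.3 * 1.699 = 2.2087 persons/s

2.2087 persons/s


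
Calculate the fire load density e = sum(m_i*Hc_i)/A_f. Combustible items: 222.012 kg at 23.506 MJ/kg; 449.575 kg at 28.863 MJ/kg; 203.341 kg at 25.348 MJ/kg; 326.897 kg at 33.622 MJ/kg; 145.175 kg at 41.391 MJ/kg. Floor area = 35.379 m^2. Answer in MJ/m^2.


Total energy = 222.012*23.506 + 449.575*28.863 + 203.341*25.348 + 326.897*33.622 + 145.175*41.391
= 5218.614 + 12976.08 + 5154.288 + 10990.93 + 6008.938
= 40348.85 MJ
e = 40348.85 / 35.379 = 1140.5 MJ/m^2

1140.5 MJ/m^2


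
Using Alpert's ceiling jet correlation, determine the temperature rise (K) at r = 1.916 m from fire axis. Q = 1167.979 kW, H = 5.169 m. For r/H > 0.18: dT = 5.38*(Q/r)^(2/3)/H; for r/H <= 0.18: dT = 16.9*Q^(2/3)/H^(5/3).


r/H = 1.916 / 5.169 = 0.37067
r/H > 0.18, so dT = 5.38*(Q/r)^(2/3)/H
Q/r = 609.59
(Q/r)^(2/3) = 71.894
dT = 5.38 * 71.894 / 5.169 = 74.829 K

74.829 K


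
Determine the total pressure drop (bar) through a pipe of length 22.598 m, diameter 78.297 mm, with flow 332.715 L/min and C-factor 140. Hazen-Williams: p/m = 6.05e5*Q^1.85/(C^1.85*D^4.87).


Q^1.85 = 46327
C^1.85 = 9339.8
D^4.87 = 1.6693e+09
p/m = 0.0017977 bar/m
p_total = 0.0017977 * 22.598 = 0.040624 bar

0.040624 bar


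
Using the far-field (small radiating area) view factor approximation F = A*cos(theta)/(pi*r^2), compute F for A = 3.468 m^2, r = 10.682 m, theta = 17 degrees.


cos(17 deg) = 0.95630
pi*r^2 = 358.47
F = 3.468 * 0.95630 / 358.47 = 0.0092517

0.0092517


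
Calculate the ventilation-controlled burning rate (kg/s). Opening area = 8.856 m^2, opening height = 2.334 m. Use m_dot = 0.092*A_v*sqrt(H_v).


sqrt(H_v) = 1.5277
m_dot = 0.092 * 8.856 * 1.5277 = 1.2447 kg/s

1.2447 kg/s


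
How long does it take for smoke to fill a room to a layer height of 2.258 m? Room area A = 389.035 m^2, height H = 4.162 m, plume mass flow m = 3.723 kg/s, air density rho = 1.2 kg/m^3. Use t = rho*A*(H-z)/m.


H - z = 1.904 m
t = 1.2 * 389.035 * 1.904 / 3.723 = 238.75 s

238.75 s


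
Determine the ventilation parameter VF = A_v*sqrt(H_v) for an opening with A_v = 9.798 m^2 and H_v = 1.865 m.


sqrt(H_v) = 1.3657
VF = 9.798 * 1.3657 = 13.381 m^(5/2)

13.381 m^(5/2)


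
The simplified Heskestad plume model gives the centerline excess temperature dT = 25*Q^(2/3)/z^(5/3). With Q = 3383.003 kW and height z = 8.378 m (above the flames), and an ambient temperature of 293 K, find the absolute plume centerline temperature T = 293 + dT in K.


Q^(2/3) = 225.36
z^(5/3) = 34.559
dT = 25 * 225.36 / 34.559 = 163.02 K
T = 293 + 163.02 = 456.02 K

456.02 K


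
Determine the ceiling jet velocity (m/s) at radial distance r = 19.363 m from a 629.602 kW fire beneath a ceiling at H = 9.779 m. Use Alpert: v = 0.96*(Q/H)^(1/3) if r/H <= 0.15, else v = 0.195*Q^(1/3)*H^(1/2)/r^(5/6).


r/H = 19.363 / 9.779 = 1.9801
r/H > 0.15, so v = 0.195*Q^(1/3)*H^(1/2)/r^(5/6)
Q^(1/3) = 8.5708
H^(1/2) = 3.1271
r^(5/6) = 11.816
v = 0.195 * 8.5708 * 3.1271 / 11.816 = 0.44231 m/s

0.44231 m/s


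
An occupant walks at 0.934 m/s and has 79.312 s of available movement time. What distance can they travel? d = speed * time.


d = 0.934 * 79.312 = 74.077 m

74.077 m


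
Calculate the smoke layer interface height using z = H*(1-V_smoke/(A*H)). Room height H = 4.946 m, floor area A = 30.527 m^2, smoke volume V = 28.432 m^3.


V/(A*H) = 0.18831
1 - 0.18831 = 0.81169
z = 4.946 * 0.81169 = 4.0146 m

4.0146 m


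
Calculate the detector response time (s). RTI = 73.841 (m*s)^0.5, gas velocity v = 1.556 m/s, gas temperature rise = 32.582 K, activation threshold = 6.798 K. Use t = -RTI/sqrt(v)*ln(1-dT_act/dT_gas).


dT_act/dT_gas = 0.20864
ln(1 - 0.20864) = -0.23401
t = -73.841 / sqrt(1.556) * -0.23401 = 13.852 s

13.852 s


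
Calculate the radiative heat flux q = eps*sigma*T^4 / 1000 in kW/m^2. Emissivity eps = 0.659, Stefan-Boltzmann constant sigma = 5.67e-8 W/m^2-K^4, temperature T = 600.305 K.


T^4 = 1.2986e+11
q = 0.659 * 5.67e-8 * 1.2986e+11 / 1000 = 4.8524 kW/m^2

4.8524 kW/m^2


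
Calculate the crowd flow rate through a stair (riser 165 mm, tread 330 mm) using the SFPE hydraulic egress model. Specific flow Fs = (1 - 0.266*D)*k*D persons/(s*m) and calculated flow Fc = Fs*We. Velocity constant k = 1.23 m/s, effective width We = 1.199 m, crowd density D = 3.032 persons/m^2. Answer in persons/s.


1 - 0.266*D = 1 - 0.266*3.032 = 0.19349
Fs = 0.19349 * 1.23 * 3.032 = 0.72159 persons/(s*m)
Fc = 0.72159 * 1.199 = 0.86518 persons/s

0.86518 persons/s


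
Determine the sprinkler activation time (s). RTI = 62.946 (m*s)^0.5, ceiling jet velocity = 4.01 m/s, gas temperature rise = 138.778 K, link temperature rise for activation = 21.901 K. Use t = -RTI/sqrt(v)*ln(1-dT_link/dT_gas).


dT_link/dT_gas = 0.15781
ln(1 - 0.15781) = -0.17175
t = -62.946 / sqrt(4.01) * -0.17175 = 5.3989 s

5.3989 s


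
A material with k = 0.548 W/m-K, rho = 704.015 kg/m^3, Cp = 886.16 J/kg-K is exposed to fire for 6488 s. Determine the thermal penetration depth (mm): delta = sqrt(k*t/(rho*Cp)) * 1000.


alpha = 0.548 / (704.015 * 886.16) = 8.7839e-07 m^2/s
alpha * t = 0.0056990
delta = sqrt(0.0056990) * 1000 = 75.492 mm

75.492 mm


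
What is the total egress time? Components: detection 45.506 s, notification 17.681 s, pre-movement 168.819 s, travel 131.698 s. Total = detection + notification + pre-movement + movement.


Total = 45.506 + 17.681 + 168.819 + 131.698 = 363.704 s

363.704 s


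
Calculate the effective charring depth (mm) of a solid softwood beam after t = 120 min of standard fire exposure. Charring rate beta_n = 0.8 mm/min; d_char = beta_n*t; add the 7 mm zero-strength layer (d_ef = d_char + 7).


d_char = 0.8 * 120 = 96 mm
d_ef = 96 + 1.0*7 = 103 mm

103 mm


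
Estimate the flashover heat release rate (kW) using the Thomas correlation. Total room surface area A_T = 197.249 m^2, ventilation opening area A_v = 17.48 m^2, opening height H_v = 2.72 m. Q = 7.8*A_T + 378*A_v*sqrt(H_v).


7.8*A_T = 1538.5
sqrt(H_v) = 1.6492
378*A_v*sqrt(H_v) = 10897
Q = 1538.5 + 10897 = 12436 kW

12436 kW


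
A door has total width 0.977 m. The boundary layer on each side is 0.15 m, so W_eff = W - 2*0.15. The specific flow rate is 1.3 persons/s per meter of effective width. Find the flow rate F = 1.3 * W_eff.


W_eff = 0.977 - 0.30 = 0.677 m
F = 1.3 * 0.677 = 0.88010 persons/s

0.88010 persons/s


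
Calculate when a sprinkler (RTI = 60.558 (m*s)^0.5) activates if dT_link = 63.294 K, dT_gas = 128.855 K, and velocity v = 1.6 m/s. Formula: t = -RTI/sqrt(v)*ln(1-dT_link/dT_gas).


dT_link/dT_gas = 0.49120
ln(1 - 0.49120) = -0.67571
t = -60.558 / sqrt(1.6) * -0.67571 = 32.350 s

32.350 s


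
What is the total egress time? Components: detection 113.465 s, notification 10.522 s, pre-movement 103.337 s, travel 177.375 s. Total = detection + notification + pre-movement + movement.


Total = 113.465 + 10.522 + 103.337 + 177.375 = 404.699 s

404.699 s


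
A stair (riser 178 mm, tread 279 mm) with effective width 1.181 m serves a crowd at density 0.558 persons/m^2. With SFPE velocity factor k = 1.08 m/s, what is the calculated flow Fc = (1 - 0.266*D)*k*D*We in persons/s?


1 - 0.266*D = 1 - 0.266*0.558 = 0.85157
Fs = 0.85157 * 1.08 * 0.558 = 0.51319 persons/(s*m)
Fc = 0.51319 * 1.181 = 0.60608 persons/s

0.60608 persons/s


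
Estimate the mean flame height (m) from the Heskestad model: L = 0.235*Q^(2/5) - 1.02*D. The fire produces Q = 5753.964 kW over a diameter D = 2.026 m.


Q^(2/5) = 31.914
0.235 * Q^(2/5) = 7.4999
1.02 * D = 2.0665
L = 5.4334 m

5.4334 m


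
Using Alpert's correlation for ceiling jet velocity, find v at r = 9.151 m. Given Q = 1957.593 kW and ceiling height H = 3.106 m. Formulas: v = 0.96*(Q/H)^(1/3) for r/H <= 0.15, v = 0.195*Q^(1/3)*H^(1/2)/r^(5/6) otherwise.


r/H = 9.151 / 3.106 = 2.9462
r/H > 0.15, so v = 0.195*Q^(1/3)*H^(1/2)/r^(5/6)
Q^(1/3) = 12.510
H^(1/2) = 1.7624
r^(5/6) = 6.3274
v = 0.195 * 12.510 * 1.7624 / 6.3274 = 0.67944 m/s

0.67944 m/s


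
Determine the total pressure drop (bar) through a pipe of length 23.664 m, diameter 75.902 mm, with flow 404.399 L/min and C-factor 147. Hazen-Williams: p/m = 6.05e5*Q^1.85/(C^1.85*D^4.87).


Q^1.85 = 66466
C^1.85 = 10222
D^4.87 = 1.4349e+09
p/m = 0.0027415 bar/m
p_total = 0.0027415 * 23.664 = 0.064874 bar

0.064874 bar


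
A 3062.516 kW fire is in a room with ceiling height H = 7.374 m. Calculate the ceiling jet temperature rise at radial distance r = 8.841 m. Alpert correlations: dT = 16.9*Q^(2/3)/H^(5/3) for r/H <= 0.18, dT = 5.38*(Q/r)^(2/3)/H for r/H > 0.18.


r/H = 8.841 / 7.374 = 1.1989
r/H > 0.18, so dT = 5.38*(Q/r)^(2/3)/H
Q/r = 346.40
(Q/r)^(2/3) = 49.323
dT = 5.38 * 49.323 / 7.374 = 35.986 K

35.986 K


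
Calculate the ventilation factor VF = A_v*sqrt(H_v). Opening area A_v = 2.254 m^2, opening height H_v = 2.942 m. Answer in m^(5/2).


sqrt(H_v) = 1.7152
VF = 2.254 * 1.7152 = 3.8661 m^(5/2)

3.8661 m^(5/2)


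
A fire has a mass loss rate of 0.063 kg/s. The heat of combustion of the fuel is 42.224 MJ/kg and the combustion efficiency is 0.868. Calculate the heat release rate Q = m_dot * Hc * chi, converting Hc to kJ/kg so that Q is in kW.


Hc = 42.224 MJ/kg = 42.224 * 1000 kJ/kg = 42224 kJ/kg
Q = 0.063 kg/s * 42224 kJ/kg * 0.868 = 2309.0 kW

2309.0 kW


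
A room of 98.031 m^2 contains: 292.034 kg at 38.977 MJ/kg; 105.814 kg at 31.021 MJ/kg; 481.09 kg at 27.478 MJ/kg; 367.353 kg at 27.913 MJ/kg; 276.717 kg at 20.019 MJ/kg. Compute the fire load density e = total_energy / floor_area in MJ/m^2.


Total energy = 292.034*38.977 + 105.814*31.021 + 481.09*27.478 + 367.353*27.913 + 276.717*20.019
= 11382.61 + 3282.456 + 13219.39 + 10253.92 + 5539.598
= 43677.98 MJ
e = 43677.98 / 98.031 = 445.55 MJ/m^2

445.55 MJ/m^2


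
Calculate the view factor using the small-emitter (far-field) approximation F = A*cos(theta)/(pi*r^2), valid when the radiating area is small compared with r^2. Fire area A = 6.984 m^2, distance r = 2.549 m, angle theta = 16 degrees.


cos(16 deg) = 0.96126
pi*r^2 = 20.412
F = 6.984 * 0.96126 / 20.412 = 0.32889

0.32889


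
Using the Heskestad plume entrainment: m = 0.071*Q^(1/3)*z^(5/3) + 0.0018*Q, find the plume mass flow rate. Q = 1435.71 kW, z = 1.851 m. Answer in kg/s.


Q^(1/3) = 11.281
z^(5/3) = 2.7905
First term = 0.071 * 11.281 * 2.7905 = 2.2351
Second term = 0.0018 * 1435.71 = 2.5843
m = 4.8193 kg/s

4.8193 kg/s


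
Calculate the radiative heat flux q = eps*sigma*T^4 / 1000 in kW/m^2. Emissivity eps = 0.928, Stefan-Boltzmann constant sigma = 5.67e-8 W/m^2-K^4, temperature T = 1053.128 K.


T^4 = 1.2301e+12
q = 0.928 * 5.67e-8 * 1.2301e+12 / 1000 = 64.723 kW/m^2

64.723 kW/m^2


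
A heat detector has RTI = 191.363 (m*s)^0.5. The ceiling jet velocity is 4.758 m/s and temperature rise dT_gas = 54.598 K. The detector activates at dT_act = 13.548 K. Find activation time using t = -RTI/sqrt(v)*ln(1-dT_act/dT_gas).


dT_act/dT_gas = 0.24814
ln(1 - 0.24814) = -0.28521
t = -191.363 / sqrt(4.758) * -0.28521 = 25.021 s

25.021 s


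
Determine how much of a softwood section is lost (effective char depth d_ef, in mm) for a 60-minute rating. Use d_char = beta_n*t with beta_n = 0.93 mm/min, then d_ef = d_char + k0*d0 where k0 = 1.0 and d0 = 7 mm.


d_char = 0.93 * 60 = 55.8 mm
d_ef = 55.8 + 1.0*7 = 62.8 mm

62.8 mm


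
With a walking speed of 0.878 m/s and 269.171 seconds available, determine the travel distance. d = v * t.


d = 0.878 * 269.171 = 236.33 m

236.33 m


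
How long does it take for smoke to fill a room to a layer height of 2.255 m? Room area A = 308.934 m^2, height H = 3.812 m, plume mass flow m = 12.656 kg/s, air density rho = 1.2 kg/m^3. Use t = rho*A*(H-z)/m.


H - z = 1.557 m
t = 1.2 * 308.934 * 1.557 / 12.656 = 45.608 s

45.608 s


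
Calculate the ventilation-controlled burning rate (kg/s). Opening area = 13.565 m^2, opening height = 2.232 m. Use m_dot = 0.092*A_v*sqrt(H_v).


sqrt(H_v) = 1.4940
m_dot = 0.092 * 13.565 * 1.4940 = 1.8645 kg/s

1.8645 kg/s


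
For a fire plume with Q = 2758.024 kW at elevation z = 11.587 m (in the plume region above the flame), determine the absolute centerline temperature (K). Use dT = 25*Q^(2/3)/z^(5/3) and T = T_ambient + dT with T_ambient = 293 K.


Q^(2/3) = 196.67
z^(5/3) = 59.331
dT = 25 * 196.67 / 59.331 = 82.868 K
T = 293 + 82.868 = 375.87 K

375.87 K


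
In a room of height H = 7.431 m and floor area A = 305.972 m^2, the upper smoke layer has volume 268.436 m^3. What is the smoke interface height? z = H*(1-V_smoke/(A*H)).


V/(A*H) = 0.11806
1 - 0.11806 = 0.88194
z = 7.431 * 0.88194 = 6.5537 m

6.5537 m


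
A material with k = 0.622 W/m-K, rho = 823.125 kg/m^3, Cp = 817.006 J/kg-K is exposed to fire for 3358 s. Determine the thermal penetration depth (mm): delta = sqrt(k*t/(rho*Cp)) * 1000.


alpha = 0.622 / (823.125 * 817.006) = 9.2491e-07 m^2/s
alpha * t = 0.0031058
delta = sqrt(0.0031058) * 1000 = 55.730 mm

55.730 mm


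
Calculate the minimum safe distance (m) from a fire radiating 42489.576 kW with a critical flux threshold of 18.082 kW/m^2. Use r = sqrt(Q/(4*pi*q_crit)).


4*pi*q_crit = 227.23
Q/(4*pi*q_crit) = 186.99
r = sqrt(186.99) = 13.675 m

13.675 m


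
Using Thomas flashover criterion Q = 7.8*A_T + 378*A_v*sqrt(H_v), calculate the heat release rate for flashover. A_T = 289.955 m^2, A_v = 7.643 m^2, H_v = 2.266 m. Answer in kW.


7.8*A_T = 2261.649
sqrt(H_v) = 1.5053
378*A_v*sqrt(H_v) = 4349.0
Q = 2261.649 + 4349.0 = 6610.6 kW

6610.6 kW


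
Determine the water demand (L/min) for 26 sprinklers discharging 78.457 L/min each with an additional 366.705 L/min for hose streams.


Sprinkler demand = 26 * 78.457 = 2039.882 L/min
Total = 2039.882 + 366.705 = 2406.587 L/min

2406.587 L/min


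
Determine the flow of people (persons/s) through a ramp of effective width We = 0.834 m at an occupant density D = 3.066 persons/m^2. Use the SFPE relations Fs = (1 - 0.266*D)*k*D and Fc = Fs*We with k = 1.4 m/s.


1 - 0.266*D = 1 - 0.266*3.066 = 0.18444
Fs = 0.18444 * 1.4 * 3.066 = 0.79171 persons/(s*m)
Fc = 0.79171 * 0.834 = 0.66028 persons/s

0.66028 persons/s


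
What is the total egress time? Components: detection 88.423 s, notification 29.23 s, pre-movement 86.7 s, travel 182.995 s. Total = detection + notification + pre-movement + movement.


Total = 88.423 + 29.23 + 86.7 + 182.995 = 387.348 s

387.348 s


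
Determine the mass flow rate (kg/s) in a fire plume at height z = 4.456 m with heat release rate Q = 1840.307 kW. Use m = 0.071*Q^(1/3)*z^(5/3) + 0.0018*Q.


Q^(1/3) = 12.255
z^(5/3) = 12.066
First term = 0.071 * 12.255 * 12.066 = 10.499
Second term = 0.0018 * 1840.307 = 3.3126
m = 13.811 kg/s

13.811 kg/s


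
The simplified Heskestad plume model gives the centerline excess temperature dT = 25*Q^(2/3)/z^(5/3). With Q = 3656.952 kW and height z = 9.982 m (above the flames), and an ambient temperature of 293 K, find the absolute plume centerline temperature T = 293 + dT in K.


Q^(2/3) = 237.36
z^(5/3) = 46.277
dT = 25 * 237.36 / 46.277 = 128.23 K
T = 293 + 128.23 = 421.23 K

421.23 K


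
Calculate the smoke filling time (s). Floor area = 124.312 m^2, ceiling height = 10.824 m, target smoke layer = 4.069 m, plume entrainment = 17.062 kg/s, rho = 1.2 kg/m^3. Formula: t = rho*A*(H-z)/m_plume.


H - z = 6.755 m
t = 1.2 * 124.312 * 6.755 / 17.062 = 59.059 s

59.059 s


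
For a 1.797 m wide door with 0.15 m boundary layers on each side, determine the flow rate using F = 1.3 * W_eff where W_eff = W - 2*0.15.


W_eff = 1.797 - 0.30 = 1.497 m
F = 1.3 * 1.497 = 1.9461 persons/s

1.9461 persons/s


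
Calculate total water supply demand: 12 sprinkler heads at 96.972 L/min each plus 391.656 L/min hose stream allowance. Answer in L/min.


Sprinkler demand = 12 * 96.972 = 1163.664 L/min
Total = 1163.664 + 391.656 = 1555.32 L/min

1555.32 L/min


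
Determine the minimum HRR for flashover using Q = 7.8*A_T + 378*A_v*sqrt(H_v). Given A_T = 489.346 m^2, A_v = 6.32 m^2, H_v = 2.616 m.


7.8*A_T = 3816.9
sqrt(H_v) = 1.6174
378*A_v*sqrt(H_v) = 3863.9
Q = 3816.9 + 3863.9 = 7680.8 kW

7680.8 kW


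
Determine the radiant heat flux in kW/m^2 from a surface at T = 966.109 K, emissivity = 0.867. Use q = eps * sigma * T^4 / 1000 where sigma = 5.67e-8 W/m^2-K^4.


T^4 = 8.7117e+11
q = 0.867 * 5.67e-8 * 8.7117e+11 / 1000 = 42.826 kW/m^2

42.826 kW/m^2


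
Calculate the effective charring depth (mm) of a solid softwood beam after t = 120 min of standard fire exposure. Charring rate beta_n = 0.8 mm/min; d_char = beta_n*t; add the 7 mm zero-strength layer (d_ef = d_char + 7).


d_char = 0.8 * 120 = 96 mm
d_ef = 96 + 1.0*7 = 103 mm

103 mm


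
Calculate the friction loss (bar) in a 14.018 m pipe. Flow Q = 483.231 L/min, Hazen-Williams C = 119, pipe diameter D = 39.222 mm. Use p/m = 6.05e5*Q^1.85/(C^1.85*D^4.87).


Q^1.85 = 92403
C^1.85 = 6914.5
D^4.87 = 5.7609e+07
p/m = 0.14034 bar/m
p_total = 0.14034 * 14.018 = 1.9673 bar

1.9673 bar


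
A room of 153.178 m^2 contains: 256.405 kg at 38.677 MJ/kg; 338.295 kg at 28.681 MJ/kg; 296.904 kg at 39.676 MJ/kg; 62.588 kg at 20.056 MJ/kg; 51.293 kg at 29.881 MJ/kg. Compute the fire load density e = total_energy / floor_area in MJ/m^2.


Total energy = 256.405*38.677 + 338.295*28.681 + 296.904*39.676 + 62.588*20.056 + 51.293*29.881
= 9916.976 + 9702.639 + 11779.96 + 1255.265 + 1532.686
= 34187.53 MJ
e = 34187.53 / 153.178 = 223.19 MJ/m^2

223.19 MJ/m^2


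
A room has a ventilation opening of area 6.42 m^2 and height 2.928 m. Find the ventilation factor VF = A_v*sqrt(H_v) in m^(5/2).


sqrt(H_v) = 1.7111
VF = 6.42 * 1.7111 = 10.986 m^(5/2)

10.986 m^(5/2)


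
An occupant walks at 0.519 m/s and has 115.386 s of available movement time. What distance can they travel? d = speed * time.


d = 0.519 * 115.386 = 59.885 m

59.885 m


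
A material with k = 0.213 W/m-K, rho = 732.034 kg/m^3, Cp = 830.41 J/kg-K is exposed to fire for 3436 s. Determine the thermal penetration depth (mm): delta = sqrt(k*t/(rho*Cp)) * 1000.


alpha = 0.213 / (732.034 * 830.41) = 3.5039e-07 m^2/s
alpha * t = 0.0012040
delta = sqrt(0.0012040) * 1000 = 34.698 mm

34.698 mm


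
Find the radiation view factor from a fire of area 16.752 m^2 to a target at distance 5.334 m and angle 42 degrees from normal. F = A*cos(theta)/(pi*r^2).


cos(42 deg) = 0.74314
pi*r^2 = 89.383
F = 16.752 * 0.74314 / 89.383 = 0.13928

0.13928


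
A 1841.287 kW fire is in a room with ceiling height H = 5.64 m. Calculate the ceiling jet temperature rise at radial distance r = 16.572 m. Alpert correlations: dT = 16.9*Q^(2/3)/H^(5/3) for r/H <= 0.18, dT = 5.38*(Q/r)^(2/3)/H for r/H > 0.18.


r/H = 16.572 / 5.64 = 2.9383
r/H > 0.18, so dT = 5.38*(Q/r)^(2/3)/H
Q/r = 111.11
(Q/r)^(2/3) = 23.112
dT = 5.38 * 23.112 / 5.64 = 22.046 K

22.046 K


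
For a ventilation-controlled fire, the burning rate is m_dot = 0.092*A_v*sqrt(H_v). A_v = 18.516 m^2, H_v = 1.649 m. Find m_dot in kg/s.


sqrt(H_v) = 1.2841
m_dot = 0.092 * 18.516 * 1.2841 = 2.1875 kg/s

2.1875 kg/s


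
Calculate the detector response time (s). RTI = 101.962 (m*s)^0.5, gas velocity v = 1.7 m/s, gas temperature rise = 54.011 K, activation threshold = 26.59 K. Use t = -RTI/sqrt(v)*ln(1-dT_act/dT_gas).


dT_act/dT_gas = 0.49231
ln(1 - 0.49231) = -0.67788
t = -101.962 / sqrt(1.7) * -0.67788 = 53.011 s

53.011 s


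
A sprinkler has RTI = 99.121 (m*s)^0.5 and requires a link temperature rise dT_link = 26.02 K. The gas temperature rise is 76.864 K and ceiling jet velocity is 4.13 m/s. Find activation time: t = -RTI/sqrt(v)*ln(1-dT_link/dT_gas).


dT_link/dT_gas = 0.33852
ln(1 - 0.33852) = -0.41328
t = -99.121 / sqrt(4.13) * -0.41328 = 20.157 s

20.157 s


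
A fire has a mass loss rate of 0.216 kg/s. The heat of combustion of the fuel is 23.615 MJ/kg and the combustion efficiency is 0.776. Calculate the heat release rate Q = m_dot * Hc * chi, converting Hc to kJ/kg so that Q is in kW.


Hc = 23.615 MJ/kg = 23.615 * 1000 kJ/kg = 23615 kJ/kg
Q = 0.216 kg/s * 23615 kJ/kg * 0.776 = 3958.3 kW

3958.3 kW


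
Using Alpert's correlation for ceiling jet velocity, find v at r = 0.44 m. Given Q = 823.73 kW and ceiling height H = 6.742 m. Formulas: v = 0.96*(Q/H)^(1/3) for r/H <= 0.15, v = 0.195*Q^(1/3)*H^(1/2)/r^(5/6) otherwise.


r/H = 0.44 / 6.742 = 0.065263
r/H <= 0.15, so v = 0.96*(Q/H)^(1/3)
Q/H = 122.18
(Q/H)^(1/3) = 4.9621
v = 0.96 * 4.9621 = 4.7636 m/s

4.7636 m/s


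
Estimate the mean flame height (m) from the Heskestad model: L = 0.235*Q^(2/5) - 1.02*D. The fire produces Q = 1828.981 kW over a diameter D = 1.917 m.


Q^(2/5) = 20.178
0.235 * Q^(2/5) = 4.7419
1.02 * D = 1.9553
L = 2.7866 m

2.7866 m
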